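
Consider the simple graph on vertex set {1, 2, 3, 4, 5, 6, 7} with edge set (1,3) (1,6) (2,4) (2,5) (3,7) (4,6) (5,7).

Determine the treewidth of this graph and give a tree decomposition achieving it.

The largest bag has 3 vertices, giving width 2; this decomposition certifies tw(G) ≤ 2. The edges 2–4–6–1–3–7–5–2 form a cycle, so G is not a tree and its treewidth is at least 2. The upper and lower bounds meet at 2, so that is the treewidth.

Treewidth 2.
Bags: B1 = {2, 4, 6}  B2 = {1, 2, 6}  B3 = {1, 2, 3}  B4 = {2, 3, 7}  B5 = {2, 5, 7}
Tree: B1–B2, B2–B3, B3–B4, B4–B5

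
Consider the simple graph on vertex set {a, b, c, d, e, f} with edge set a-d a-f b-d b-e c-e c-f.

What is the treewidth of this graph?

2

A width-2 tree decomposition is:
Bags: B1 = {a, c, f}  B2 = {a, c, d}  B3 = {b, c, d}  B4 = {b, c, e}
Tree: B1–B2, B2–B3, B3–B4
Each bag holds 3 vertices, so the decomposition has width 2, which upper-bounds the treewidth. The edges c–f–a–d–b–e–c form a cycle, so G is not a tree and its treewidth is at least 2. Combining the bounds, tw(G) = 2.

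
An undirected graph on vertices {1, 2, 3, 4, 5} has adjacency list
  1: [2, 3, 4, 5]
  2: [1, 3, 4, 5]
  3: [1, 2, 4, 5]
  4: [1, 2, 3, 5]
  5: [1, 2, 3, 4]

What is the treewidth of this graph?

4

A width-4 tree decomposition is:
Bags: B1 = {1, 2, 3, 4, 5}
Tree: (single bag)
With just one bag of size 5, the width is 5 − 1 = 4, so tw(G) ≤ 4. On the other hand G contains the 5-clique {1, 2, 3, 4, 5}. A clique must lie in a single bag of any decomposition, so no decomposition can have width below 4. The upper and lower bounds meet at 4, so that is the treewidth.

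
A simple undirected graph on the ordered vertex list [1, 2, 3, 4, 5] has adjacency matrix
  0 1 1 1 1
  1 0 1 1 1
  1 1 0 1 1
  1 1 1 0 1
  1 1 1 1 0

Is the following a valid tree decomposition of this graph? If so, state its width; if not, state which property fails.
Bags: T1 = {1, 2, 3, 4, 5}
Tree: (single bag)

Yes; width 4.

Every vertex of G appears in some bag (union = {1, 2, 3, 4, 5}); every edge is covered by a bag; and for each vertex v the set of bags containing v is connected in the bag tree. The decomposition is therefore valid. The largest bag has 5 vertices, so the width is 4.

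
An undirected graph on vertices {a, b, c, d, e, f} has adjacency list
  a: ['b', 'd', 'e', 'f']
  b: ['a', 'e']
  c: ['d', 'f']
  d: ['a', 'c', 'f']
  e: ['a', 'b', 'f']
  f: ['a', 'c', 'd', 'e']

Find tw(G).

2

A width-2 tree decomposition is:
Bags: B1 = {c, d, f}  B2 = {a, d, f}  B3 = {a, e, f}  B4 = {a, b, e}
Tree: B1–B2, B2–B3, B3–B4
Every bag has size at most 3, so the width is 3 − 1 = 2 and tw(G) ≤ 2. For the lower bound, the 3 vertices {c, d, f} are pairwise adjacent, and any tree decomposition puts a clique entirely inside one bag — forcing width ≥ 2. Hence tw(G) = 2 exactly.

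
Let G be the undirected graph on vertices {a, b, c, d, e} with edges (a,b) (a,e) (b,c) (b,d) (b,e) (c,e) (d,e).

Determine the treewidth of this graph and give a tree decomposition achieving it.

Treewidth 2.
Bags: B1 = {a, b, e}  B2 = {b, c, e}  B3 = {b, d, e}
Tree: B1–B2, B2–B3

Each bag holds 3 vertices, so the decomposition has width 2, which upper-bounds the treewidth. On the other hand G contains the 3-clique {b, d, e}. A clique must lie in a single bag of any decomposition, so no decomposition can have width below 2. Therefore the treewidth is 2.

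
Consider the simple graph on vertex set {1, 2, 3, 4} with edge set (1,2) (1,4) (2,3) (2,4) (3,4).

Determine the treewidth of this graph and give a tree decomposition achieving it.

Treewidth 2.
One such decomposition:
Bags: B1 = {1, 2, 4}  B2 = {2, 3, 4}
Tree: B1–B2

Every bag has size at most 3, so the width is 3 − 1 = 2 and tw(G) ≤ 2. On the other hand G contains the 3-clique {1, 2, 4}. A clique must lie in a single bag of any decomposition, so no decomposition can have width below 2. Combining the bounds, tw(G) = 2.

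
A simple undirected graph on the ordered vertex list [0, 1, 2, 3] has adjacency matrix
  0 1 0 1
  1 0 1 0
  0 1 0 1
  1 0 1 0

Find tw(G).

2

A width-2 tree decomposition is:
Bags: B1 = {0, 2, 3}  B2 = {0, 1, 2}
Tree: B1–B2
The largest bag has 3 vertices, giving width 2; this decomposition certifies tw(G) ≤ 2. Since 2–3–0–1–2 is a cycle in G, G is not acyclic. Forests are exactly the graphs of treewidth ≤ 1, so tw(G) ≥ 2. Therefore the treewidth is 2.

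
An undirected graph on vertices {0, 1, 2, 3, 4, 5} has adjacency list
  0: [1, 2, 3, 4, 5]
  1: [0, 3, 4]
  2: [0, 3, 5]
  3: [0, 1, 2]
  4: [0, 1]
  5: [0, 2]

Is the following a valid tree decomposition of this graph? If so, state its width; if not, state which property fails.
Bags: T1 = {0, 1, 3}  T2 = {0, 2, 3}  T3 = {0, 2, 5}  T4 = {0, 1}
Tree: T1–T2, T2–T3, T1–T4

A tree decomposition must satisfy three properties: every vertex lies in some bag; for every edge, both endpoints lie together in some bag; and for every vertex, the bags containing it form a connected subtree. Here vertex 4 appears in no bag, so the decomposition is invalid.

No — vertex 4 appears in no bag.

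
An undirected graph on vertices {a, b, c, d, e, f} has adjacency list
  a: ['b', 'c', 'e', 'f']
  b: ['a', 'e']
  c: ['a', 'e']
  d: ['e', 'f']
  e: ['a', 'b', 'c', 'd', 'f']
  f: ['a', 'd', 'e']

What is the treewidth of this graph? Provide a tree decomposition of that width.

Treewidth 2.
Bags: B1 = {d, e, f}  B2 = {a, e, f}  B3 = {a, b, e}  B4 = {a, c, e}
Tree: B1–B2, B2–B3, B3–B4

Every bag has size at most 3, so the width is 3 − 1 = 2 and tw(G) ≤ 2. Conversely, {d, e, f} is a clique of size 3, and the vertices of any clique must share a bag in every tree decomposition; so some bag has ≥ 3 vertices and tw(G) ≥ 2. The upper and lower bounds meet at 2, so that is the treewidth.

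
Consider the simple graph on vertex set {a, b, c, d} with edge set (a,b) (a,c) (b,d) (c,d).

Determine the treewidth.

2

A width-2 tree decomposition is:
Bags: B1 = {a, b, c}  B2 = {b, c, d}
Tree: B1–B2
Each bag holds 3 vertices, so the decomposition has width 2, which upper-bounds the treewidth. The edges b–a–c–d–b form a cycle, so G is not a tree and its treewidth is at least 2. Therefore the treewidth is 2.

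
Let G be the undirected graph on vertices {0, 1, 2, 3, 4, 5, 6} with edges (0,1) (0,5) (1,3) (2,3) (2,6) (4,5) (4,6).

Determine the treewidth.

A width-2 tree decomposition is:
Bags: B1 = {0, 1, 3}  B2 = {0, 3, 5}  B3 = {3, 4, 5}  B4 = {3, 4, 6}  B5 = {2, 3, 6}
Tree: B1–B2, B2–B3, B3–B4, B4–B5
Every bag has size at most 3, so the width is 3 − 1 = 2 and tw(G) ≤ 2. Since 3–1–0–5–4–6–2–3 is a cycle in G, G is not acyclic. Forests are exactly the graphs of treewidth ≤ 1, so tw(G) ≥ 2. Therefore the treewidth is 2.

2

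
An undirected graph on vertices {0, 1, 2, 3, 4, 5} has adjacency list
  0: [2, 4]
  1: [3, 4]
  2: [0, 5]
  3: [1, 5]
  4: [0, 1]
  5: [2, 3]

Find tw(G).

2

A width-2 tree decomposition is:
Bags: B1 = {1, 3, 4}  B2 = {3, 4, 5}  B3 = {2, 4, 5}  B4 = {0, 2, 4}
Tree: B1–B2, B2–B3, B3–B4
Each bag holds 3 vertices, so the decomposition has width 2, which upper-bounds the treewidth. Since 4–1–3–5–2–0–4 is a cycle in G, G is not acyclic. Forests are exactly the graphs of treewidth ≤ 1, so tw(G) ≥ 2. Therefore the treewidth is 2.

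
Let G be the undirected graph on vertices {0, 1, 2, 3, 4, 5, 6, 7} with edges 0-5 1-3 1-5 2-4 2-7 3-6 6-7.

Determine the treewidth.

1

A width-1 tree decomposition is:
Bags: B1 = {2, 4}  B2 = {2, 7}  B3 = {6, 7}  B4 = {3, 6}  B5 = {1, 3}  B6 = {1, 5}  B7 = {0, 5}
Tree: B1–B2, B2–B3, B3–B4, B4–B5, B5–B6, B6–B7
The largest bag has 2 vertices, giving width 1; this decomposition certifies tw(G) ≤ 1. Since G has at least one edge (e.g. 4–2), it is not an edgeless graph, so tw(G) ≥ 1. The upper and lower bounds meet at 1, so that is the treewidth.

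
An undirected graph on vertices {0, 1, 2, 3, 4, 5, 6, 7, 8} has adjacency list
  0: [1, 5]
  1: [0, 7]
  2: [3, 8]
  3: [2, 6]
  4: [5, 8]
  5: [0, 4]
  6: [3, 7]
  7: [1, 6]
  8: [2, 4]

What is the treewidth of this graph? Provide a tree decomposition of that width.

Each bag holds 3 vertices, so the decomposition has width 2, which upper-bounds the treewidth. For the lower bound, G contains the cycle 3–6–7–1–0–5–4–8–2–3, so G is not a forest; only forests have treewidth ≤ 1, hence tw(G) ≥ 2. Therefore the treewidth is 2.

Treewidth 2.
Bags: B1 = {3, 6, 7}  B2 = {1, 3, 7}  B3 = {0, 1, 3}  B4 = {0, 3, 5}  B5 = {3, 4, 5}  B6 = {3, 4, 8}  B7 = {2, 3, 8}
Tree: B1–B2, B2–B3, B3–B4, B4–B5, B5–B6, B6–B7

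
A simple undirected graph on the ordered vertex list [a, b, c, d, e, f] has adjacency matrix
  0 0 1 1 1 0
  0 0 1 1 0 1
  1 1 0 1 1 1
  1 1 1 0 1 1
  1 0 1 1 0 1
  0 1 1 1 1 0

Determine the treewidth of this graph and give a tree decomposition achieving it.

Treewidth 3.
One such decomposition:
Bags: B1 = {c, d, e, f}  B2 = {b, c, d, f}  B3 = {a, c, d, e}
Tree: B1–B2, B1–B3

Each bag holds 4 vertices, so the decomposition has width 3, which upper-bounds the treewidth. On the other hand G contains the 4-clique {a, c, d, e}. A clique must lie in a single bag of any decomposition, so no decomposition can have width below 3. Combining the bounds, tw(G) = 3.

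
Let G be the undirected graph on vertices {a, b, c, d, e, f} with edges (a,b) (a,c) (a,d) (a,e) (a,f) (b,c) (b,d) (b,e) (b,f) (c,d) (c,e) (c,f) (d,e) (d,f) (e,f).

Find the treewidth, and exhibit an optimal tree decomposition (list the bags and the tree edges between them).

Treewidth 5.
One such decomposition:
Bags: B1 = {a, b, c, d, e, f}
Tree: (single bag)

A single bag containing all 6 vertices is trivially a valid decomposition of width 5. On the other hand G contains the 6-clique {a, b, c, d, e, f}. A clique must lie in a single bag of any decomposition, so no decomposition can have width below 5. The upper and lower bounds meet at 5, so that is the treewidth.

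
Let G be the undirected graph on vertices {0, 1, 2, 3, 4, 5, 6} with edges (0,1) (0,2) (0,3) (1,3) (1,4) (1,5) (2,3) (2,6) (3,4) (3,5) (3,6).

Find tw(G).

2

A width-2 tree decomposition is:
Bags: B1 = {0, 1, 3}  B2 = {0, 2, 3}  B3 = {1, 3, 5}  B4 = {1, 3, 4}  B5 = {2, 3, 6}
Tree: B1–B2, B1–B3, B3–B4, B2–B5
The largest bag has 3 vertices, giving width 2; this decomposition certifies tw(G) ≤ 2. For the lower bound, the 3 vertices {0, 1, 3} are pairwise adjacent, and any tree decomposition puts a clique entirely inside one bag — forcing width ≥ 2. The upper and lower bounds meet at 2, so that is the treewidth.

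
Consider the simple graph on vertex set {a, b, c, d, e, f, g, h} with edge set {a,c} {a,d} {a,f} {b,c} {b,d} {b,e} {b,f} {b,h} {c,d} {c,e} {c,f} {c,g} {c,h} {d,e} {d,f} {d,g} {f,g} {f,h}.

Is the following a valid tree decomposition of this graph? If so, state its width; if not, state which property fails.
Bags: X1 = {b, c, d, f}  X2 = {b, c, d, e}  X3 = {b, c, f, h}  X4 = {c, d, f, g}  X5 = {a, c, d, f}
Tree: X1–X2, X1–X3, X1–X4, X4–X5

Checking the three conditions: (i) the bags cover all of {a, b, c, d, e, f, g, h}; (ii) for each edge, some bag contains both endpoints; (iii) the bags containing any fixed vertex form a subtree. All hold, so the decomposition is valid with width 4 − 1 = 3.

Yes; width 3.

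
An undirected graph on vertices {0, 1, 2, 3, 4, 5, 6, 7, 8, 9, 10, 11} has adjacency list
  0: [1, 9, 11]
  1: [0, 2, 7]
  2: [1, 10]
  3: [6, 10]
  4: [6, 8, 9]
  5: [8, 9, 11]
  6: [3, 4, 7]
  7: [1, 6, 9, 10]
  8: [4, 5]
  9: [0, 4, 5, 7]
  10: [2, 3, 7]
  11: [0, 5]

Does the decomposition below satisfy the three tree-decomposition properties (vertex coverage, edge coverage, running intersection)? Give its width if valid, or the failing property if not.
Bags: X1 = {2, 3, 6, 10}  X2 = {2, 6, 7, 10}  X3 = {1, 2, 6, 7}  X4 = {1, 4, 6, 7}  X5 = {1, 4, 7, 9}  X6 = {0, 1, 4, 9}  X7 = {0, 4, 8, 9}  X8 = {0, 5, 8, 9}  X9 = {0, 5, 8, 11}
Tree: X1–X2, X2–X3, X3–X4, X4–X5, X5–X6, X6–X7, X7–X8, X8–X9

Yes; width 3.

Every vertex of G appears in some bag (union = {0, 1, 2, 3, 4, 5, 6, 7, 8, 9, 10, 11}); every edge is covered by a bag; and for each vertex v the set of bags containing v is connected in the bag tree. The decomposition is therefore valid. The largest bag has 4 vertices, so the width is 3.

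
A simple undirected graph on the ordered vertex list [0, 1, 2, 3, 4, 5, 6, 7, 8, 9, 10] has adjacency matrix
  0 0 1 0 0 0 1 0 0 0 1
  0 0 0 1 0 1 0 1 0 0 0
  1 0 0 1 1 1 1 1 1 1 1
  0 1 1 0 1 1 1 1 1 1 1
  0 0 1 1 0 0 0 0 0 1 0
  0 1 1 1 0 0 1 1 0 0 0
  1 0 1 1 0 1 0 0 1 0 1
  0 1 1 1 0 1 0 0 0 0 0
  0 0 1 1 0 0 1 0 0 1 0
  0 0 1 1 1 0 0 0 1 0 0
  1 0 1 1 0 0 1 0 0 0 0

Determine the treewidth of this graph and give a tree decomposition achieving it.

Each bag holds 4 vertices, so the decomposition has width 3, which upper-bounds the treewidth. Conversely, {1, 3, 5, 7} is a clique of size 4, and the vertices of any clique must share a bag in every tree decomposition; so some bag has ≥ 4 vertices and tw(G) ≥ 3. Hence tw(G) = 3 exactly.

Treewidth 3.
Bags: B1 = {2, 3, 5, 6}  B2 = {2, 3, 5, 7}  B3 = {2, 3, 6, 8}  B4 = {1, 3, 5, 7}  B5 = {2, 3, 8, 9}  B6 = {2, 3, 6, 10}  B7 = {2, 3, 4, 9}  B8 = {0, 2, 6, 10}
Tree: B1–B2, B1–B3, B2–B4, B3–B5, B3–B6, B5–B7, B6–B8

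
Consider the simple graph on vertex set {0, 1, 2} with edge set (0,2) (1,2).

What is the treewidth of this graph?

1

A width-1 tree decomposition is:
Bags: B1 = {1, 2}  B2 = {0, 2}
Tree: B1–B2
Each bag holds 2 vertices, so the decomposition has width 1, which upper-bounds the treewidth. G has an edge, so its treewidth is at least 1. Hence tw(G) = 1 exactly.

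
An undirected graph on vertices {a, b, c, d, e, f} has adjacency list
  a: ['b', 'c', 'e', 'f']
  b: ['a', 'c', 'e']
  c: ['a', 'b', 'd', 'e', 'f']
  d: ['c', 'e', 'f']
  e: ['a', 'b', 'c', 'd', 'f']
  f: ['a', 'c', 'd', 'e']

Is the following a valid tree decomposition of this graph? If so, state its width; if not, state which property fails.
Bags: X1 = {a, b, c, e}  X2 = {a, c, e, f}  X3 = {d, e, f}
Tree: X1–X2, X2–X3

No — edge (c,d) lies in no bag.

A tree decomposition must satisfy three properties: every vertex lies in some bag; for every edge, both endpoints lie together in some bag; and for every vertex, the bags containing it form a connected subtree. Here edge (c,d) lies in no bag, so the decomposition is invalid.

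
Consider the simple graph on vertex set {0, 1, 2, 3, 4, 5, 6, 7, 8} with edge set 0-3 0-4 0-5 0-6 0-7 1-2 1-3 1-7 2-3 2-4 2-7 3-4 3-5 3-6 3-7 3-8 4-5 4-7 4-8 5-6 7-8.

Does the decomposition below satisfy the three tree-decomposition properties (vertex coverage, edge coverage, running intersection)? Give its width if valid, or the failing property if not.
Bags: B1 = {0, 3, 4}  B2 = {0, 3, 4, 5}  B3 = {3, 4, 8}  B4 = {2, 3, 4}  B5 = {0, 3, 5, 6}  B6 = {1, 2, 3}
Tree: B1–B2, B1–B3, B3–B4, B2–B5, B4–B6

A tree decomposition must satisfy three properties: every vertex lies in some bag; for every edge, both endpoints lie together in some bag; and for every vertex, the bags containing it form a connected subtree. Here vertex 7 appears in no bag, so the decomposition is invalid.

No — vertex 7 appears in no bag.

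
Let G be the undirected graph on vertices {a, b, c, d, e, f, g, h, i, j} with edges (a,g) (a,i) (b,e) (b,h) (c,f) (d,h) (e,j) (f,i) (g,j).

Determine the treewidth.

1

A width-1 tree decomposition is:
Bags: B1 = {c, f}  B2 = {f, i}  B3 = {a, i}  B4 = {a, g}  B5 = {g, j}  B6 = {e, j}  B7 = {b, e}  B8 = {b, h}  B9 = {d, h}
Tree: B1–B2, B2–B3, B3–B4, B4–B5, B5–B6, B6–B7, B7–B8, B8–B9
The largest bag has 2 vertices, giving width 1; this decomposition certifies tw(G) ≤ 1. G has an edge, so its treewidth is at least 1. Hence tw(G) = 1 exactly.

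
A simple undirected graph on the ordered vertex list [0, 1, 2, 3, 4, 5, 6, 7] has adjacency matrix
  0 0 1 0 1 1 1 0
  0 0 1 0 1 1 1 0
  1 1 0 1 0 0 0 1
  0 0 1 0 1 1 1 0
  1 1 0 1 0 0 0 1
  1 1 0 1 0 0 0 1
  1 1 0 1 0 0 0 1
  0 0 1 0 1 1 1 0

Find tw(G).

4

A width-4 tree decomposition is:
Bags: B1 = {2, 4, 5, 6, 7}  B2 = {1, 2, 4, 5, 6}  B3 = {2, 3, 4, 5, 6}  B4 = {0, 2, 4, 5, 6}
Tree: B1–B2, B2–B3, B3–B4
Every bag has size at most 5, so the width is 5 − 1 = 4 and tw(G) ≤ 4. For the lower bound: the 5 vertex sets {2,7}, {1,5}, {3,6}, {4}, {0} are disjoint, each induces a connected subgraph, and every pair is joined by at least one edge of G. Contracting each set to a single vertex therefore yields K_{5} as a minor, and since treewidth is minor-monotone, tw(G) ≥ tw(K_{5}) = 4. Therefore the treewidth is 4.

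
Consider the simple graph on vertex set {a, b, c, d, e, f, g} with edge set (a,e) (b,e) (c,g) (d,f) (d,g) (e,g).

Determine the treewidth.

A width-1 tree decomposition is:
Bags: B1 = {b, e}  B2 = {a, e}  B3 = {e, g}  B4 = {c, g}  B5 = {d, g}  B6 = {d, f}
Tree: B1–B2, B1–B3, B3–B4, B4–B5, B5–B6
Every bag has size at most 2, so the width is 2 − 1 = 1 and tw(G) ≤ 1. Since G has at least one edge (e.g. b–e), it is not an edgeless graph, so tw(G) ≥ 1. Combining the bounds, tw(G) = 1.

1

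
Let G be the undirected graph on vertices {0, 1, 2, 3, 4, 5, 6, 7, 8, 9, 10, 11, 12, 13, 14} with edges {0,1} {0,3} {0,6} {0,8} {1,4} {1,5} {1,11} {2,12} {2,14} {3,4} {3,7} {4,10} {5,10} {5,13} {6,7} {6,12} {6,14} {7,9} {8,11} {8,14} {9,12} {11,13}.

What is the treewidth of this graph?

A width-3 tree decomposition is:
Bags: B1 = {5, 10, 11, 13}  B2 = {1, 5, 10, 11}  B3 = {1, 4, 10, 11}  B4 = {1, 4, 8, 11}  B5 = {0, 1, 4, 8}  B6 = {0, 3, 4, 8}  B7 = {0, 3, 8, 14}  B8 = {0, 3, 6, 14}  B9 = {3, 6, 7, 14}  B10 = {2, 6, 7, 14}  B11 = {2, 6, 7, 12}  B12 = {2, 7, 9, 12}
Tree: B1–B2, B2–B3, B3–B4, B4–B5, B5–B6, B6–B7, B7–B8, B8–B9, B9–B10, B10–B11, B11–B12
The largest bag has 4 vertices, giving width 3; this decomposition certifies tw(G) ≤ 3. For the lower bound: the 4 vertex sets {5,10,13}, {11}, {1}, {0,3,4,8} are disjoint, each induces a connected subgraph, and every pair is joined by at least one edge of G. Contracting each set to a single vertex therefore yields K_{4} as a minor, and since treewidth is minor-monotone, tw(G) ≥ tw(K_{4}) = 3. The upper and lower bounds meet at 3, so that is the treewidth.

3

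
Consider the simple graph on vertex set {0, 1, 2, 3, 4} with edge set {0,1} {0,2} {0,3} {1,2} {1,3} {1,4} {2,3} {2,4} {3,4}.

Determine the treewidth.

A width-3 tree decomposition is:
Bags: B1 = {0, 1, 2, 3}  B2 = {1, 2, 3, 4}
Tree: B1–B2
Every bag has size at most 4, so the width is 4 − 1 = 3 and tw(G) ≤ 3. Conversely, {0, 1, 2, 3} is a clique of size 4, and the vertices of any clique must share a bag in every tree decomposition; so some bag has ≥ 4 vertices and tw(G) ≥ 3. Combining the bounds, tw(G) = 3.

3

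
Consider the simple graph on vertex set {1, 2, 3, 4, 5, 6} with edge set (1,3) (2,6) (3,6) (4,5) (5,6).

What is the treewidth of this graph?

1

A width-1 tree decomposition is:
Bags: B1 = {5, 6}  B2 = {3, 6}  B3 = {1, 3}  B4 = {2, 6}  B5 = {4, 5}
Tree: B1–B2, B2–B3, B1–B4, B1–B5
Every bag has size at most 2, so the width is 2 − 1 = 1 and tw(G) ≤ 1. G has an edge, so its treewidth is at least 1. Combining the bounds, tw(G) = 1.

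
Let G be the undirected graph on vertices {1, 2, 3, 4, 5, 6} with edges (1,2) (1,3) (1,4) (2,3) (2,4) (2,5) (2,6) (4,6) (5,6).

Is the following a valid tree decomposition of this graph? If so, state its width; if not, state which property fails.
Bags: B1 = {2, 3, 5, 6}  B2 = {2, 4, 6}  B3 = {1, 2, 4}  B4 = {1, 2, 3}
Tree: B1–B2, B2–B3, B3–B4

No — bags containing vertex 3 are not connected in the tree.

A tree decomposition must satisfy three properties: every vertex lies in some bag; for every edge, both endpoints lie together in some bag; and for every vertex, the bags containing it form a connected subtree. Here bags containing vertex 3 are not connected in the tree, so the decomposition is invalid.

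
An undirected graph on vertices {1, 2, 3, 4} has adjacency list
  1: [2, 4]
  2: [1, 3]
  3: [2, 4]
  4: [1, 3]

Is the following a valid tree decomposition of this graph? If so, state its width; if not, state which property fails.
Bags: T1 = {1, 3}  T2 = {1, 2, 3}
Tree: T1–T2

No — vertex 4 appears in no bag.

A tree decomposition must satisfy three properties: every vertex lies in some bag; for every edge, both endpoints lie together in some bag; and for every vertex, the bags containing it form a connected subtree. Here vertex 4 appears in no bag, so the decomposition is invalid.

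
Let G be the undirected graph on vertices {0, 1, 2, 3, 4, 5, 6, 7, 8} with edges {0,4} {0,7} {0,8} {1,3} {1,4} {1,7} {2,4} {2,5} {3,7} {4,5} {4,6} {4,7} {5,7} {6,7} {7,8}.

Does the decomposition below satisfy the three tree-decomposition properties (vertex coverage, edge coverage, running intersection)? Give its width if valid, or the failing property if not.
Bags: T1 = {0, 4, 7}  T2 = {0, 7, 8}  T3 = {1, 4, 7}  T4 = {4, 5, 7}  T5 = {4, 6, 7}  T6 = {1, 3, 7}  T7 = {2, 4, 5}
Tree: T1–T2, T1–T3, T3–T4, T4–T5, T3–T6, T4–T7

Yes; width 2.

Every vertex of G appears in some bag (union = {0, 1, 2, 3, 4, 5, 6, 7, 8}); every edge is covered by a bag; and for each vertex v the set of bags containing v is connected in the bag tree. The decomposition is therefore valid. The largest bag has 3 vertices, so the width is 2.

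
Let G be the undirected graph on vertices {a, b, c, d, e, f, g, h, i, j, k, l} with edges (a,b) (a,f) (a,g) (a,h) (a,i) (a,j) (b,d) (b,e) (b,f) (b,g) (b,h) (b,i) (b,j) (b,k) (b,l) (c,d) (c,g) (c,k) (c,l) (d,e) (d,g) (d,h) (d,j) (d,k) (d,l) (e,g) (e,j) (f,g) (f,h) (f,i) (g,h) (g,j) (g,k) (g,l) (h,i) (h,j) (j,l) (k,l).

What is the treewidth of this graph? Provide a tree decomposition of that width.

Treewidth 4.
One optimal decomposition is:
Bags: B1 = {b, d, g, j, l}  B2 = {b, d, g, h, j}  B3 = {b, d, g, k, l}  B4 = {a, b, g, h, j}  B5 = {a, b, f, g, h}  B6 = {a, b, f, h, i}  B7 = {b, d, e, g, j}  B8 = {c, d, g, k, l}
Tree: B1–B2, B1–B3, B2–B4, B4–B5, B5–B6, B1–B7, B3–B8

Each bag holds 5 vertices, so the decomposition has width 4, which upper-bounds the treewidth. Conversely, {c, d, g, k, l} is a clique of size 5, and the vertices of any clique must share a bag in every tree decomposition; so some bag has ≥ 5 vertices and tw(G) ≥ 4. Hence tw(G) = 4 exactly.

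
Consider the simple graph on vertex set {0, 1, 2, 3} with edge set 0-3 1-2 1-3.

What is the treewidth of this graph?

A width-1 tree decomposition is:
Bags: B1 = {1, 2}  B2 = {1, 3}  B3 = {0, 3}
Tree: B1–B2, B2–B3
Every bag has size at most 2, so the width is 2 − 1 = 1 and tw(G) ≤ 1. Since G has at least one edge (e.g. 2–1), it is not an edgeless graph, so tw(G) ≥ 1. Combining the bounds, tw(G) = 1.

1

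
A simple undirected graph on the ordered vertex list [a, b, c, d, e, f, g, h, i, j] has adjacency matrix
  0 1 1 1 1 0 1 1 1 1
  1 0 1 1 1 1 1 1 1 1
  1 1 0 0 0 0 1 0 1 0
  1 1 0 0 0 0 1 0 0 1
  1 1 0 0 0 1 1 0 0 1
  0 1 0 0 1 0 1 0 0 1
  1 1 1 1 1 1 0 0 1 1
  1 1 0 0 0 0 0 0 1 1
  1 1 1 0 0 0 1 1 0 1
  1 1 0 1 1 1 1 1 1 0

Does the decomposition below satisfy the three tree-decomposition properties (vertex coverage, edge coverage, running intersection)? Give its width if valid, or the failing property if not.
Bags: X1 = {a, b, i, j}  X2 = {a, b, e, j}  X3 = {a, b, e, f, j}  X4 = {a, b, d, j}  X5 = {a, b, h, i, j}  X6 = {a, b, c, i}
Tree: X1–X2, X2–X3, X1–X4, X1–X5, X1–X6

A tree decomposition must satisfy three properties: every vertex lies in some bag; for every edge, both endpoints lie together in some bag; and for every vertex, the bags containing it form a connected subtree. Here vertex g appears in no bag, so the decomposition is invalid.

No — vertex g appears in no bag.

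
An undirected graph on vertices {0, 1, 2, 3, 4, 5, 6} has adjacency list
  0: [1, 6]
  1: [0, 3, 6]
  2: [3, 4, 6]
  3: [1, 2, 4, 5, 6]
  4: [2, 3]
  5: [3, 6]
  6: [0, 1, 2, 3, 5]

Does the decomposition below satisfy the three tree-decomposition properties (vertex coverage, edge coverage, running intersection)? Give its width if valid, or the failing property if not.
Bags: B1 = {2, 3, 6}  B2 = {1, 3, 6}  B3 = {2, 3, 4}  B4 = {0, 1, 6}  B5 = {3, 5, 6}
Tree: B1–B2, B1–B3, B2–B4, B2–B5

Every vertex of G appears in some bag (union = {0, 1, 2, 3, 4, 5, 6}); every edge is covered by a bag; and for each vertex v the set of bags containing v is connected in the bag tree. The decomposition is therefore valid. The largest bag has 3 vertices, so the width is 2.

Yes; width 2.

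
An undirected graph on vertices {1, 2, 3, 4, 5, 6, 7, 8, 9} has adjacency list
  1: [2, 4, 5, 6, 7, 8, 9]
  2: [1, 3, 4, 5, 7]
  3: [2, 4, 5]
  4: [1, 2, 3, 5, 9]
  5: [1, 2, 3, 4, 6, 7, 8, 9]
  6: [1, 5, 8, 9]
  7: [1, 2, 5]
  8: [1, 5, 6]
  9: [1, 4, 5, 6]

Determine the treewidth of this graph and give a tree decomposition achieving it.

Each bag holds 4 vertices, so the decomposition has width 3, which upper-bounds the treewidth. Conversely, {1, 5, 6, 8} is a clique of size 4, and the vertices of any clique must share a bag in every tree decomposition; so some bag has ≥ 4 vertices and tw(G) ≥ 3. The upper and lower bounds meet at 3, so that is the treewidth.

Treewidth 3.
One such decomposition:
Bags: B1 = {1, 4, 5, 9}  B2 = {1, 2, 4, 5}  B3 = {1, 2, 5, 7}  B4 = {1, 5, 6, 9}  B5 = {1, 5, 6, 8}  B6 = {2, 3, 4, 5}
Tree: B1–B2, B2–B3, B1–B4, B4–B5, B2–B6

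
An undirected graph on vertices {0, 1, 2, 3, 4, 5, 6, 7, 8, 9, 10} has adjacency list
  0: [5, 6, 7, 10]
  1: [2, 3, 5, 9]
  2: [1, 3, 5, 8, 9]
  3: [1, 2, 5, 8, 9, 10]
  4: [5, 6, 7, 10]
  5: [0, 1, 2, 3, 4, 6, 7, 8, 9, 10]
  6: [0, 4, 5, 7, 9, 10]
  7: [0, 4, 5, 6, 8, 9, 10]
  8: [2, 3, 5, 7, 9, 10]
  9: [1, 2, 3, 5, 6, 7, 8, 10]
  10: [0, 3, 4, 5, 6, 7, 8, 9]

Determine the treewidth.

A width-4 tree decomposition is:
Bags: B1 = {5, 6, 7, 9, 10}  B2 = {5, 7, 8, 9, 10}  B3 = {3, 5, 8, 9, 10}  B4 = {2, 3, 5, 8, 9}  B5 = {0, 5, 6, 7, 10}  B6 = {4, 5, 6, 7, 10}  B7 = {1, 2, 3, 5, 9}
Tree: B1–B2, B2–B3, B3–B4, B1–B5, B5–B6, B4–B7
Every bag has size at most 5, so the width is 5 − 1 = 4 and tw(G) ≤ 4. Conversely, {0, 5, 6, 7, 10} is a clique of size 5, and the vertices of any clique must share a bag in every tree decomposition; so some bag has ≥ 5 vertices and tw(G) ≥ 4. The upper and lower bounds meet at 4, so that is the treewidth.

4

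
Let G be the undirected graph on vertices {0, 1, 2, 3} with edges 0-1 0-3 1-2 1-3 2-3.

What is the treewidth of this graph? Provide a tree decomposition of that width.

Treewidth 2.
One optimal decomposition is:
Bags: B1 = {0, 1, 3}  B2 = {1, 2, 3}
Tree: B1–B2

Every bag has size at most 3, so the width is 3 − 1 = 2 and tw(G) ≤ 2. On the other hand G contains the 3-clique {0, 1, 3}. A clique must lie in a single bag of any decomposition, so no decomposition can have width below 2. Combining the bounds, tw(G) = 2.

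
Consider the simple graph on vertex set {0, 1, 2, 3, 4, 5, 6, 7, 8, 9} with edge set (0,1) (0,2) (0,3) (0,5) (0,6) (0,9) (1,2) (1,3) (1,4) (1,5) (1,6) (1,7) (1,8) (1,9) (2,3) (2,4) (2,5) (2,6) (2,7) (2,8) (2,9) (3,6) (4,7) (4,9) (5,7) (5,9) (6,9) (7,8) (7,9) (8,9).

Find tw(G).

A width-4 tree decomposition is:
Bags: B1 = {0, 1, 2, 5, 9}  B2 = {1, 2, 5, 7, 9}  B3 = {0, 1, 2, 6, 9}  B4 = {0, 1, 2, 3, 6}  B5 = {1, 2, 4, 7, 9}  B6 = {1, 2, 7, 8, 9}
Tree: B1–B2, B1–B3, B3–B4, B2–B5, B5–B6
Every bag has size at most 5, so the width is 5 − 1 = 4 and tw(G) ≤ 4. For the lower bound, the 5 vertices {0, 1, 2, 5, 9} are pairwise adjacent, and any tree decomposition puts a clique entirely inside one bag — forcing width ≥ 4. The upper and lower bounds meet at 4, so that is the treewidth.

4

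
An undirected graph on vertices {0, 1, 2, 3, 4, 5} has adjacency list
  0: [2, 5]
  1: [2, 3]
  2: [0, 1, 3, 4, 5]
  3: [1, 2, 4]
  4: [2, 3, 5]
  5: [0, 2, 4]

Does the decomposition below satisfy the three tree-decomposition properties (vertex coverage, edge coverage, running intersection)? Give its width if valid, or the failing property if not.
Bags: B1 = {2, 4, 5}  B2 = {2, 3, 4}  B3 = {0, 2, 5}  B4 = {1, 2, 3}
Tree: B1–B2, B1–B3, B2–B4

Checking the three conditions: (i) the bags cover all of {0, 1, 2, 3, 4, 5}; (ii) for each edge, some bag contains both endpoints; (iii) the bags containing any fixed vertex form a subtree. All hold, so the decomposition is valid with width 3 − 1 = 2.

Yes; width 2.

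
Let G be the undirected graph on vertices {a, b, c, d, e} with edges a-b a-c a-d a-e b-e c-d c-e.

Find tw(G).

A width-2 tree decomposition is:
Bags: B1 = {a, b, e}  B2 = {a, c, e}  B3 = {a, c, d}
Tree: B1–B2, B2–B3
Every bag has size at most 3, so the width is 3 − 1 = 2 and tw(G) ≤ 2. On the other hand G contains the 3-clique {a, c, d}. A clique must lie in a single bag of any decomposition, so no decomposition can have width below 2. The upper and lower bounds meet at 2, so that is the treewidth.

2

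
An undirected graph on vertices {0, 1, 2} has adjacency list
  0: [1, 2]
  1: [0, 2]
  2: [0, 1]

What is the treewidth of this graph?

A width-2 tree decomposition is:
Bags: B1 = {0, 1, 2}
Tree: (single bag)
With just one bag of size 3, the width is 3 − 1 = 2, so tw(G) ≤ 2. Conversely, {0, 1, 2} is a clique of size 3, and the vertices of any clique must share a bag in every tree decomposition; so some bag has ≥ 3 vertices and tw(G) ≥ 2. Combining the bounds, tw(G) = 2.

2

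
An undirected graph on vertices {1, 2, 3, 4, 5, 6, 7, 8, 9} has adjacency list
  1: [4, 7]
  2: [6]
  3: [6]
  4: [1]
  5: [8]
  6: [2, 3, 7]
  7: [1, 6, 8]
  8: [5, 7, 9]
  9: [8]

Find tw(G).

A width-1 tree decomposition is:
Bags: B1 = {7, 8}  B2 = {8, 9}  B3 = {6, 7}  B4 = {1, 7}  B5 = {1, 4}  B6 = {2, 6}  B7 = {5, 8}  B8 = {3, 6}
Tree: B1–B2, B1–B3, B1–B4, B4–B5, B3–B6, B1–B7, B3–B8
Every bag has size at most 2, so the width is 2 − 1 = 1 and tw(G) ≤ 1. Since G has at least one edge (e.g. 7–8), it is not an edgeless graph, so tw(G) ≥ 1. The upper and lower bounds meet at 1, so that is the treewidth.

1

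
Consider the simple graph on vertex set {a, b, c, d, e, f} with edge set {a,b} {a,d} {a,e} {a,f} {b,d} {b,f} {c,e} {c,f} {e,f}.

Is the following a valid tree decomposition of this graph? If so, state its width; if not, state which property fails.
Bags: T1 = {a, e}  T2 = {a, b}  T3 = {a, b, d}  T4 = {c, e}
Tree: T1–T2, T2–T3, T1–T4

No — vertex f appears in no bag.

A tree decomposition must satisfy three properties: every vertex lies in some bag; for every edge, both endpoints lie together in some bag; and for every vertex, the bags containing it form a connected subtree. Here vertex f appears in no bag, so the decomposition is invalid.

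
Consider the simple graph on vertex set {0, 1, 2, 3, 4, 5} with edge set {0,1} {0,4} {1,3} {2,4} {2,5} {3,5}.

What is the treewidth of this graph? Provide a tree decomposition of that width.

Treewidth 2.
One such decomposition:
Bags: B1 = {2, 4, 5}  B2 = {0, 4, 5}  B3 = {0, 1, 5}  B4 = {1, 3, 5}
Tree: B1–B2, B2–B3, B3–B4

Every bag has size at most 3, so the width is 3 − 1 = 2 and tw(G) ≤ 2. For the lower bound, G contains the cycle 5–2–4–0–1–3–5, so G is not a forest; only forests have treewidth ≤ 1, hence tw(G) ≥ 2. The upper and lower bounds meet at 2, so that is the treewidth.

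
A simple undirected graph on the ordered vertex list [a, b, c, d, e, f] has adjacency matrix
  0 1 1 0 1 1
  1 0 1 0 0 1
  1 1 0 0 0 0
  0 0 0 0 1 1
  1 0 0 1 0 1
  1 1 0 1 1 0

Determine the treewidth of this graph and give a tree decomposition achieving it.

Each bag holds 3 vertices, so the decomposition has width 2, which upper-bounds the treewidth. For the lower bound, the 3 vertices {a, b, c} are pairwise adjacent, and any tree decomposition puts a clique entirely inside one bag — forcing width ≥ 2. Therefore the treewidth is 2.

Treewidth 2.
One optimal decomposition is:
Bags: B1 = {a, b, f}  B2 = {a, e, f}  B3 = {a, b, c}  B4 = {d, e, f}
Tree: B1–B2, B1–B3, B2–B4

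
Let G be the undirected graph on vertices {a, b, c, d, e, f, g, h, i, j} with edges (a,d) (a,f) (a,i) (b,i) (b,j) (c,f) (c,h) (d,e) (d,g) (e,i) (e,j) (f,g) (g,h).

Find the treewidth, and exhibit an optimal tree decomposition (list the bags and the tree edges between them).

Treewidth 2.
One optimal decomposition is:
Bags: B1 = {b, e, j}  B2 = {b, e, i}  B3 = {d, e, i}  B4 = {a, d, i}  B5 = {a, d, g}  B6 = {a, f, g}  B7 = {f, g, h}  B8 = {c, f, h}
Tree: B1–B2, B2–B3, B3–B4, B4–B5, B5–B6, B6–B7, B7–B8

The largest bag has 3 vertices, giving width 2; this decomposition certifies tw(G) ≤ 2. For the lower bound, G contains the cycle j–b–i–e–j, so G is not a forest; only forests have treewidth ≤ 1, hence tw(G) ≥ 2. The upper and lower bounds meet at 2, so that is the treewidth.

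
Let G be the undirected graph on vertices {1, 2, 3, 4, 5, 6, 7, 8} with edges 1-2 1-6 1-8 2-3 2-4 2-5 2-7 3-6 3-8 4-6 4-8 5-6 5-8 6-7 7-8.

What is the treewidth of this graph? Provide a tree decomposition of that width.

Treewidth 3.
Bags: B1 = {2, 5, 6, 8}  B2 = {2, 6, 7, 8}  B3 = {1, 2, 6, 8}  B4 = {2, 4, 6, 8}  B5 = {2, 3, 6, 8}
Tree: B1–B2, B2–B3, B3–B4, B4–B5

The largest bag has 4 vertices, giving width 3; this decomposition certifies tw(G) ≤ 3. For the lower bound: the 4 vertex sets {2,5}, {6,7}, {8}, {1} are disjoint, each induces a connected subgraph, and every pair is joined by at least one edge of G. Contracting each set to a single vertex therefore yields K_{4} as a minor, and since treewidth is minor-monotone, tw(G) ≥ tw(K_{4}) = 3. Hence tw(G) = 3 exactly.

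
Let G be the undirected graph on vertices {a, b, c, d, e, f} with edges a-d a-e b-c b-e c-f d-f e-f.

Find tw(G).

2

A width-2 tree decomposition is:
Bags: B1 = {a, d, f}  B2 = {a, e, f}  B3 = {c, e, f}  B4 = {b, c, e}
Tree: B1–B2, B2–B3, B3–B4
Each bag holds 3 vertices, so the decomposition has width 2, which upper-bounds the treewidth. The edges d–a–e–f–d form a cycle, so G is not a tree and its treewidth is at least 2. Hence tw(G) = 2 exactly.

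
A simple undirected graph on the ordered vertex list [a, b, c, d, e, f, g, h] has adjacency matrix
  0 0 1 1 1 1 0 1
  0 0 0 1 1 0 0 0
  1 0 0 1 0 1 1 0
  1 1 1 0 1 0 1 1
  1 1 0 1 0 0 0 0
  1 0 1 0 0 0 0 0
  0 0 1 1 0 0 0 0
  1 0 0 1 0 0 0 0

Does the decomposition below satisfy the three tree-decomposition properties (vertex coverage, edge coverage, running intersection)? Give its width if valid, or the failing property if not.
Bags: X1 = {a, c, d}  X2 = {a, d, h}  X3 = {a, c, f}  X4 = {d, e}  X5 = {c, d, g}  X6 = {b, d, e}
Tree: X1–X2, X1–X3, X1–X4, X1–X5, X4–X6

No — edge (a,e) lies in no bag.

A tree decomposition must satisfy three properties: every vertex lies in some bag; for every edge, both endpoints lie together in some bag; and for every vertex, the bags containing it form a connected subtree. Here edge (a,e) lies in no bag, so the decomposition is invalid.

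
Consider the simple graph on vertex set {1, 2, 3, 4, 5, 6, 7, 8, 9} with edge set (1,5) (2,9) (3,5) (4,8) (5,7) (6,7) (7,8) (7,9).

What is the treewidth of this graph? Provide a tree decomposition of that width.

Treewidth 1.
One optimal decomposition is:
Bags: B1 = {7, 9}  B2 = {6, 7}  B3 = {7, 8}  B4 = {5, 7}  B5 = {1, 5}  B6 = {3, 5}  B7 = {4, 8}  B8 = {2, 9}
Tree: B1–B2, B1–B3, B2–B4, B4–B5, B5–B6, B3–B7, B1–B8

Every bag has size at most 2, so the width is 2 − 1 = 1 and tw(G) ≤ 1. Any graph with an edge has treewidth ≥ 1, and G has the edge 7–9. The upper and lower bounds meet at 1, so that is the treewidth.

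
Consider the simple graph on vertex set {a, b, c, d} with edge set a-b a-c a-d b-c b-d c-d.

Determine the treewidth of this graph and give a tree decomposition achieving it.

With just one bag of size 4, the width is 4 − 1 = 3, so tw(G) ≤ 3. For the lower bound, the 4 vertices {a, b, c, d} are pairwise adjacent, and any tree decomposition puts a clique entirely inside one bag — forcing width ≥ 3. The upper and lower bounds meet at 3, so that is the treewidth.

Treewidth 3.
Bags: B1 = {a, b, c, d}
Tree: (single bag)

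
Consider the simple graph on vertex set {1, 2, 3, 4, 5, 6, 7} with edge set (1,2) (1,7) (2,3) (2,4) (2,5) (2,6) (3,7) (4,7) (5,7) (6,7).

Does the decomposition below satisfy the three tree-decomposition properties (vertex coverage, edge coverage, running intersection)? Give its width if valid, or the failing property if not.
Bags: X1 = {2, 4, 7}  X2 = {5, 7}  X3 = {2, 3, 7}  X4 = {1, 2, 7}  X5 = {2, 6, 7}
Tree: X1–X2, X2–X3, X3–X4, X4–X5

A tree decomposition must satisfy three properties: every vertex lies in some bag; for every edge, both endpoints lie together in some bag; and for every vertex, the bags containing it form a connected subtree. Here edge (2,5) lies in no bag, so the decomposition is invalid.

No — edge (2,5) lies in no bag.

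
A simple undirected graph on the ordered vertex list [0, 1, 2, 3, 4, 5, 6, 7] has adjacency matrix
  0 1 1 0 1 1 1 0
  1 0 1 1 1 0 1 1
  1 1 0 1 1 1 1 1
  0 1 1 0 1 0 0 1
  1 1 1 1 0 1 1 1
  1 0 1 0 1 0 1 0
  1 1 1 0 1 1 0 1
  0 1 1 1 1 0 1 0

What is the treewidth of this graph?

4

A width-4 tree decomposition is:
Bags: B1 = {0, 1, 2, 4, 6}  B2 = {1, 2, 4, 6, 7}  B3 = {1, 2, 3, 4, 7}  B4 = {0, 2, 4, 5, 6}
Tree: B1–B2, B2–B3, B1–B4
Each bag holds 5 vertices, so the decomposition has width 4, which upper-bounds the treewidth. For the lower bound, the 5 vertices {1, 2, 3, 4, 7} are pairwise adjacent, and any tree decomposition puts a clique entirely inside one bag — forcing width ≥ 4. The upper and lower bounds meet at 4, so that is the treewidth.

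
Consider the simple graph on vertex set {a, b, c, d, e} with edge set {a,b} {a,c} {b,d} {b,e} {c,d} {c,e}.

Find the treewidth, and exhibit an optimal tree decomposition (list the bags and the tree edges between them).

Treewidth 2.
One optimal decomposition is:
Bags: B1 = {b, c, d}  B2 = {b, c, e}  B3 = {a, b, c}
Tree: B1–B2, B2–B3

The largest bag has 3 vertices, giving width 2; this decomposition certifies tw(G) ≤ 2. Since b–d–c–e–b is a cycle in G, G is not acyclic. Forests are exactly the graphs of treewidth ≤ 1, so tw(G) ≥ 2. Hence tw(G) = 2 exactly.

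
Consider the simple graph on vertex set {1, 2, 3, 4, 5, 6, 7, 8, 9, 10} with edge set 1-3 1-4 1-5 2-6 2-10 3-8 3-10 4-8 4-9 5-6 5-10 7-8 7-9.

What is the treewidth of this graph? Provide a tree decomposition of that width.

Treewidth 2.
One such decomposition:
Bags: B1 = {7, 8, 9}  B2 = {4, 8, 9}  B3 = {3, 4, 8}  B4 = {1, 3, 4}  B5 = {1, 3, 10}  B6 = {1, 5, 10}  B7 = {2, 5, 10}  B8 = {2, 5, 6}
Tree: B1–B2, B2–B3, B3–B4, B4–B5, B5–B6, B6–B7, B7–B8

The largest bag has 3 vertices, giving width 2; this decomposition certifies tw(G) ≤ 2. The edges 7–9–4–8–7 form a cycle, so G is not a tree and its treewidth is at least 2. Hence tw(G) = 2 exactly.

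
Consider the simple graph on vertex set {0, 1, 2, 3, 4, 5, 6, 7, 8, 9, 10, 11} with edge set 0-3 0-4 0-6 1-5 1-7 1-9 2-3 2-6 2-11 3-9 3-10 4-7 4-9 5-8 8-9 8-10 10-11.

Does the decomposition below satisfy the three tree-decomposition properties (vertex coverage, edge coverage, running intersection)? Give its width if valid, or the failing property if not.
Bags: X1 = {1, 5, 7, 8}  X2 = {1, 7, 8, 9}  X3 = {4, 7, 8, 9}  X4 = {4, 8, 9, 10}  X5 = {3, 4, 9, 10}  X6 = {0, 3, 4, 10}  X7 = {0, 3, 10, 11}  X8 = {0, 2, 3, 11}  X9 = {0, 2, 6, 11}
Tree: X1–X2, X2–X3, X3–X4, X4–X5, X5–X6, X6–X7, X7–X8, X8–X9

Vertex coverage: the bags together contain {0, 1, 2, 3, 4, 5, 6, 7, 8, 9, 10, 11}, the full vertex set. Edge coverage: each edge of G has both endpoints in at least one bag. Running intersection: for every vertex, the bags containing it form a connected subtree. All three properties hold, so this is a valid tree decomposition of width max|bag| − 1 = 3, and hence tw(G) ≤ 3.

Yes; width 3.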